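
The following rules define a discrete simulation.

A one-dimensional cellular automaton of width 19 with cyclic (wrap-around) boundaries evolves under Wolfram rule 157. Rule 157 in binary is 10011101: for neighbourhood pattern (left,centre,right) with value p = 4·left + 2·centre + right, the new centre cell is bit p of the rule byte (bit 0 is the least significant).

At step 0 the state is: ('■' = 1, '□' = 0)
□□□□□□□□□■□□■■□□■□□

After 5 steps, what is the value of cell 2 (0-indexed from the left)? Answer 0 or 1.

0) □□□□□□□□□■□□■■□□■□□
1) ■■■■■■■■□■■□■□■□■■■
2) ■■■■■■■□□■□□■□■□■■■
3) ■■■■■■□■□■■□■□■□■■■
4) ■■■■■□□■□■□□■□■□■■■
5) ■■■■□■□■□■■□■□■□■■■

1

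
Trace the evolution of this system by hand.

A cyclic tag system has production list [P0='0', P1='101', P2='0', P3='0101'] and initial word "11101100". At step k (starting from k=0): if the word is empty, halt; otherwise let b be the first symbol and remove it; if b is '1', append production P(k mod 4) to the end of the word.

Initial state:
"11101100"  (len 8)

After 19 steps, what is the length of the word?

10

step 0: "11101100"  (len 8)
step 1: "11011000"  (len 8)
step 2: "1011000101"  (len 10)
step 3: "0110001010"  (len 10)
step 4: "110001010"  (len 9)
step 5: "100010100"  (len 9)
step 6: "00010100101"  (len 11)
step 7: "0010100101"  (len 10)
step 8: "010100101"  (len 9)
step 9: "10100101"  (len 8)
step 10: "0100101101"  (len 10)
step 11: "100101101"  (len 9)
step 12: "001011010101"  (len 12)
step 13: "01011010101"  (len 11)
step 14: "1011010101"  (len 10)
step 15: "0110101010"  (len 10)
step 16: "110101010"  (len 9)
step 17: "101010100"  (len 9)
step 18: "01010100101"  (len 11)
step 19: "1010100101"  (len 10)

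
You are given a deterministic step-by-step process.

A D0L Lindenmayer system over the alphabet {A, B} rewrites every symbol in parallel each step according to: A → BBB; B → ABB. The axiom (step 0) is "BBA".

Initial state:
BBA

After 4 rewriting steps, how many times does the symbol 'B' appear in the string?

[0] BBA
[1] ABBABBBBB
[2] BBBABBABBBBBABBABBABBABBABB
[3] ABBABBABBBBBABBABBBBBABBABBABBABBABBBBBABBABBBBBABBABBBBBABBABBBBBABBABBBBBABBABB
[4] BBBABBABBBBBABBABBBBBABBABBABBABBABBBBBABBABBBBBABBABBABBA…BABBABBABBABBBBBABBABBBBBABBABBABBABBABBBBBABBABBBBBABBABB  (len 243)

182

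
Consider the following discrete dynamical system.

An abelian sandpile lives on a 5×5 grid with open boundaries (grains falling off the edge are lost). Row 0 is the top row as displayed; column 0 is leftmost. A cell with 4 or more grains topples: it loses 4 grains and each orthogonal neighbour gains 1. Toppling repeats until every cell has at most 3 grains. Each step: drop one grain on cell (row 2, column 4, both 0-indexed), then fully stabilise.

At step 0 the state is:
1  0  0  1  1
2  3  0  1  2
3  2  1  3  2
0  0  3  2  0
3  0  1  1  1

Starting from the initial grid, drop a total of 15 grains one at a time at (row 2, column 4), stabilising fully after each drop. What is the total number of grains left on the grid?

40

[0] 1  0  0  1  1
2  3  0  1  2
3  2  1  3  2
0  0  3  2  0
3  0  1  1  1
[1] 1  0  0  1  1
2  3  0  1  2
3  2  1  3  3
0  0  3  2  0
3  0  1  1  1
[2] 1  0  0  1  1
2  3  0  2  3
3  2  2  0  1
0  0  3  3  1
3  0  1  1  1
[3] 1  0  0  1  1
2  3  0  2  3
3  2  2  0  2
0  0  3  3  1
3  0  1  1  1
[4] 1  0  0  1  1
2  3  0  2  3
3  2  2  0  3
0  0  3  3  1
3  0  1  1  1
[5] 1  0  0  1  2
2  3  0  3  0
3  2  2  1  1
0  0  3  3  2
3  0  1  1  1
[6] 1  0  0  1  2
2  3  0  3  0
3  2  2  1  2
0  0  3  3  2
3  0  1  1  1
[7] 1  0  0  1  2
2  3  0  3  0
3  2  2  1  3
0  0  3  3  2
3  0  1  1  1
[8] 1  0  0  1  2
2  3  0  3  1
3  2  2  2  0
0  0  3  3  3
3  0  1  1  1
[9] 1  0  0  1  2
2  3  0  3  1
3  2  2  2  1
0  0  3  3  3
3  0  1  1  1
[10] 1  0  0  1  2
2  3  0  3  1
3  2  2  2  2
0  0  3  3  3
3  0  1  1  1
[11] 1  0  0  1  2
2  3  0  3  1
3  2  2  2  3
0  0  3  3  3
3  0  1  1  1
[12] 1  0  0  2  2
2  3  2  0  3
3  3  0  2  2
0  1  1  2  1
3  0  2  2  2
[13] 1  0  0  2  2
2  3  2  0  3
3  3  0  2  3
0  1  1  2  1
3  0  2  2  2
[14] 1  0  0  2  3
2  3  2  1  0
3  3  0  3  1
0  1  1  2  2
3  0  2  2  2
[15] 1  0  0  2  3
2  3  2  1  0
3  3  0  3  2
0  1  1  2  2
3  0  2  2  2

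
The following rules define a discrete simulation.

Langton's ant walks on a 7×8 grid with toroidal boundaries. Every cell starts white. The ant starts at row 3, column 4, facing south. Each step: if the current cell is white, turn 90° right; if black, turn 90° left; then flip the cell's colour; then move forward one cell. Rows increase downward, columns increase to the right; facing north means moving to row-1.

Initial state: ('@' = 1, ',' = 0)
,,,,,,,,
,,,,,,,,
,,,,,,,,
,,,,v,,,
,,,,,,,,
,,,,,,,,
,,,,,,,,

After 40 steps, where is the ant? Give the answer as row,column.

0) ,,,,,,,,
,,,,,,,,
,,,,,,,,
,,,,v,,,
,,,,,,,,
,,,,,,,,
,,,,,,,,
1) ,,,,,,,,
,,,,,,,,
,,,,,,,,
,,,<@,,,
,,,,,,,,
,,,,,,,,
,,,,,,,,
2) ,,,,,,,,
,,,,,,,,
,,,^,,,,
,,,@@,,,
,,,,,,,,
,,,,,,,,
,,,,,,,,
3) ,,,,,,,,
,,,,,,,,
,,,@>,,,
,,,@@,,,
,,,,,,,,
,,,,,,,,
,,,,,,,,
4) ,,,,,,,,
,,,,,,,,
,,,@@,,,
,,,@v,,,
,,,,,,,,
,,,,,,,,
,,,,,,,,
5) ,,,,,,,,
,,,,,,,,
,,,@@,,,
,,,@,>,,
,,,,,,,,
,,,,,,,,
,,,,,,,,
6) ,,,,,,,,
,,,,,,,,
,,,@@,,,
,,,@,@,,
,,,,,v,,
,,,,,,,,
,,,,,,,,
7) ,,,,,,,,
,,,,,,,,
,,,@@,,,
,,,@,@,,
,,,,<@,,
,,,,,,,,
,,,,,,,,
8) ,,,,,,,,
,,,,,,,,
,,,@@,,,
,,,@^@,,
,,,,@@,,
,,,,,,,,
,,,,,,,,
9) ,,,,,,,,
,,,,,,,,
,,,@@,,,
,,,@@>,,
,,,,@@,,
,,,,,,,,
,,,,,,,,
10) ,,,,,,,,
,,,,,,,,
,,,@@^,,
,,,@@,,,
,,,,@@,,
,,,,,,,,
,,,,,,,,
11) ,,,,,,,,
,,,,,,,,
,,,@@@>,
,,,@@,,,
,,,,@@,,
,,,,,,,,
,,,,,,,,
12) ,,,,,,,,
,,,,,,,,
,,,@@@@,
,,,@@,v,
,,,,@@,,
,,,,,,,,
,,,,,,,,
13) ,,,,,,,,
,,,,,,,,
,,,@@@@,
,,,@@<@,
,,,,@@,,
,,,,,,,,
,,,,,,,,
14) ,,,,,,,,
,,,,,,,,
,,,@@^@,
,,,@@@@,
,,,,@@,,
,,,,,,,,
,,,,,,,,
15) ,,,,,,,,
,,,,,,,,
,,,@<,@,
,,,@@@@,
,,,,@@,,
,,,,,,,,
,,,,,,,,
16) ,,,,,,,,
,,,,,,,,
,,,@,,@,
,,,@v@@,
,,,,@@,,
,,,,,,,,
,,,,,,,,
17) ,,,,,,,,
,,,,,,,,
,,,@,,@,
,,,@,>@,
,,,,@@,,
,,,,,,,,
,,,,,,,,
18) ,,,,,,,,
,,,,,,,,
,,,@,^@,
,,,@,,@,
,,,,@@,,
,,,,,,,,
,,,,,,,,
19) ,,,,,,,,
,,,,,,,,
,,,@,@>,
,,,@,,@,
,,,,@@,,
,,,,,,,,
,,,,,,,,
20) ,,,,,,,,
,,,,,,^,
,,,@,@,,
,,,@,,@,
,,,,@@,,
,,,,,,,,
,,,,,,,,
21) ,,,,,,,,
,,,,,,@>
,,,@,@,,
,,,@,,@,
,,,,@@,,
,,,,,,,,
,,,,,,,,
22) ,,,,,,,,
,,,,,,@@
,,,@,@,v
,,,@,,@,
,,,,@@,,
,,,,,,,,
,,,,,,,,
23) ,,,,,,,,
,,,,,,@@
,,,@,@<@
,,,@,,@,
,,,,@@,,
,,,,,,,,
,,,,,,,,
24) ,,,,,,,,
,,,,,,^@
,,,@,@@@
,,,@,,@,
,,,,@@,,
,,,,,,,,
,,,,,,,,
25) ,,,,,,,,
,,,,,<,@
,,,@,@@@
,,,@,,@,
,,,,@@,,
,,,,,,,,
,,,,,,,,
26) ,,,,,^,,
,,,,,@,@
,,,@,@@@
,,,@,,@,
,,,,@@,,
,,,,,,,,
,,,,,,,,
27) ,,,,,@>,
,,,,,@,@
,,,@,@@@
,,,@,,@,
,,,,@@,,
,,,,,,,,
,,,,,,,,
28) ,,,,,@@,
,,,,,@v@
,,,@,@@@
,,,@,,@,
,,,,@@,,
,,,,,,,,
,,,,,,,,
29) ,,,,,@@,
,,,,,<@@
,,,@,@@@
,,,@,,@,
,,,,@@,,
,,,,,,,,
,,,,,,,,
30) ,,,,,@@,
,,,,,,@@
,,,@,v@@
,,,@,,@,
,,,,@@,,
,,,,,,,,
,,,,,,,,
31) ,,,,,@@,
,,,,,,@@
,,,@,,>@
,,,@,,@,
,,,,@@,,
,,,,,,,,
,,,,,,,,
32) ,,,,,@@,
,,,,,,^@
,,,@,,,@
,,,@,,@,
,,,,@@,,
,,,,,,,,
,,,,,,,,
33) ,,,,,@@,
,,,,,<,@
,,,@,,,@
,,,@,,@,
,,,,@@,,
,,,,,,,,
,,,,,,,,
34) ,,,,,^@,
,,,,,@,@
,,,@,,,@
,,,@,,@,
,,,,@@,,
,,,,,,,,
,,,,,,,,
35) ,,,,<,@,
,,,,,@,@
,,,@,,,@
,,,@,,@,
,,,,@@,,
,,,,,,,,
,,,,,,,,
36) ,,,,@,@,
,,,,,@,@
,,,@,,,@
,,,@,,@,
,,,,@@,,
,,,,,,,,
,,,,^,,,
37) ,,,,@,@,
,,,,,@,@
,,,@,,,@
,,,@,,@,
,,,,@@,,
,,,,,,,,
,,,,@>,,
38) ,,,,@v@,
,,,,,@,@
,,,@,,,@
,,,@,,@,
,,,,@@,,
,,,,,,,,
,,,,@@,,
39) ,,,,<@@,
,,,,,@,@
,,,@,,,@
,,,@,,@,
,,,,@@,,
,,,,,,,,
,,,,@@,,
40) ,,,,,@@,
,,,,v@,@
,,,@,,,@
,,,@,,@,
,,,,@@,,
,,,,,,,,
,,,,@@,,

1,4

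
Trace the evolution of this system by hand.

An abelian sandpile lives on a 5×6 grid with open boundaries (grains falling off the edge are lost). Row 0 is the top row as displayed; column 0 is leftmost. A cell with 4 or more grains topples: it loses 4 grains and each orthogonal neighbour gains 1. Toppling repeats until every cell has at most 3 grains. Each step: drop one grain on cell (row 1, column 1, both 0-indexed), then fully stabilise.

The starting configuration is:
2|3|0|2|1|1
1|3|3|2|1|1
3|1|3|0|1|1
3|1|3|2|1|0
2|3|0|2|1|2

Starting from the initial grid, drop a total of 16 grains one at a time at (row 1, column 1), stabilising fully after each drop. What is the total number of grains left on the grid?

k=0  2|3|0|2|1|1
1|3|3|2|1|1
3|1|3|0|1|1
3|1|3|2|1|0
2|3|0|2|1|2
k=1  3|0|2|2|1|1
2|2|1|3|1|1
3|3|1|1|1|1
3|2|0|3|1|0
2|3|1|2|1|2
k=2  3|0|2|2|1|1
2|3|1|3|1|1
3|3|1|1|1|1
3|2|0|3|1|0
2|3|1|2|1|2
k=3  0|2|2|2|1|1
1|2|2|3|1|1
2|2|2|1|1|1
2|1|1|3|1|0
0|1|2|2|1|2
k=4  0|2|2|2|1|1
1|3|2|3|1|1
2|2|2|1|1|1
2|1|1|3|1|0
0|1|2|2|1|2
k=5  0|3|2|2|1|1
2|0|3|3|1|1
2|3|2|1|1|1
2|1|1|3|1|0
0|1|2|2|1|2
k=6  0|3|2|2|1|1
2|1|3|3|1|1
2|3|2|1|1|1
2|1|1|3|1|0
0|1|2|2|1|2
k=7  0|3|2|2|1|1
2|2|3|3|1|1
2|3|2|1|1|1
2|1|1|3|1|0
0|1|2|2|1|2
k=8  0|3|2|2|1|1
2|3|3|3|1|1
2|3|2|1|1|1
2|1|1|3|1|0
0|1|2|2|1|2
k=9  1|1|1|0|2|1
3|3|3|1|2|1
3|1|0|3|1|1
2|2|2|3|1|0
0|1|2|2|1|2
k=10  2|2|2|0|2|1
1|2|0|2|2|1
0|3|1|3|1|1
3|2|2|3|1|0
0|1|2|2|1|2
k=11  2|2|2|0|2|1
1|3|0|2|2|1
0|3|1|3|1|1
3|2|2|3|1|0
0|1|2|2|1|2
k=12  2|3|2|0|2|1
2|1|1|2|2|1
1|0|2|3|1|1
3|3|2|3|1|0
0|1|2|2|1|2
k=13  2|3|2|0|2|1
2|2|1|2|2|1
1|0|2|3|1|1
3|3|2|3|1|0
0|1|2|2|1|2
k=14  2|3|2|0|2|1
2|3|1|2|2|1
1|0|2|3|1|1
3|3|2|3|1|0
0|1|2|2|1|2
k=15  3|0|3|0|2|1
3|1|2|2|2|1
1|1|2|3|1|1
3|3|2|3|1|0
0|1|2|2|1|2
k=16  3|0|3|0|2|1
3|2|2|2|2|1
1|1|2|3|1|1
3|3|2|3|1|0
0|1|2|2|1|2

50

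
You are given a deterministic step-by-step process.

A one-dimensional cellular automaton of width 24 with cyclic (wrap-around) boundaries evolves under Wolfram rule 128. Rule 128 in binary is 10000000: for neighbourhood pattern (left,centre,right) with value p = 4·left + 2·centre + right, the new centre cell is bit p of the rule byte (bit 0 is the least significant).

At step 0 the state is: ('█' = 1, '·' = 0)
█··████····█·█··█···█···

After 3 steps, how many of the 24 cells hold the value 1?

0

k=0  █··████····█·█··█···█···
k=1  ····██··················
k=2  ························
k=3  ························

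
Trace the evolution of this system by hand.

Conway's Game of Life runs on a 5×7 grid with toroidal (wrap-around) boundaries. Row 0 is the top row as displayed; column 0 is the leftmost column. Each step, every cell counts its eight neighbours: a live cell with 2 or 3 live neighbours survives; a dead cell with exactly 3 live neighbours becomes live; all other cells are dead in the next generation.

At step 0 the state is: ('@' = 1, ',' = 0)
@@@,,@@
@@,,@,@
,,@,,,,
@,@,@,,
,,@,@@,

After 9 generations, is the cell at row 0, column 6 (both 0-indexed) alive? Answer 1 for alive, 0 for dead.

0

[0] @@@,,@@
@@,,@,@
,,@,,,,
@,@,@,,
,,@,@@,
[1] ,,@,,,,
,,,@,,,
,,@,,@@
,,@,@@,
,,@,@,,
[2] ,,@,,,,
,,@@,,,
,,@,,@@
,@@,@,@
,@@,@@,
[3] ,,,,@,,
,@@@,,,
@,,,@@@
,,,,@,@
@,,,@@,
[4] ,@@,@@,
@@@@,,@
@@@,@,@
,,,@,,,
,,,@@,@
[5] ,,,,,,,
,,,,,,,
,,,,@@@
,@,,,,@
,,,,,,,
[6] ,,,,,,,
,,,,,@,
@,,,,@@
@,,,,,@
,,,,,,,
[7] ,,,,,,,
,,,,,@,
@,,,,@,
@,,,,@,
,,,,,,,
[8] ,,,,,,,
,,,,,,@
,,,,@@,
,,,,,,,
,,,,,,,
[9] ,,,,,,,
,,,,,@,
,,,,,@,
,,,,,,,
,,,,,,,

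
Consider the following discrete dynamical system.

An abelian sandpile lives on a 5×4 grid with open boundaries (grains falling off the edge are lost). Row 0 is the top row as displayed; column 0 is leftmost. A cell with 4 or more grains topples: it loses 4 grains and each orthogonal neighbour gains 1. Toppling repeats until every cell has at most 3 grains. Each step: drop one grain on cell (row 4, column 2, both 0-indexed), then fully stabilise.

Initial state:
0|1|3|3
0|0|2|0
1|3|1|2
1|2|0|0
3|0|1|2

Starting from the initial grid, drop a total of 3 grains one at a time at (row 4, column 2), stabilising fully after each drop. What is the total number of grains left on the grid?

step 0: 0|1|3|3
0|0|2|0
1|3|1|2
1|2|0|0
3|0|1|2
step 1: 0|1|3|3
0|0|2|0
1|3|1|2
1|2|0|0
3|0|2|2
step 2: 0|1|3|3
0|0|2|0
1|3|1|2
1|2|0|0
3|0|3|2
step 3: 0|1|3|3
0|0|2|0
1|3|1|2
1|2|1|0
3|1|0|3

27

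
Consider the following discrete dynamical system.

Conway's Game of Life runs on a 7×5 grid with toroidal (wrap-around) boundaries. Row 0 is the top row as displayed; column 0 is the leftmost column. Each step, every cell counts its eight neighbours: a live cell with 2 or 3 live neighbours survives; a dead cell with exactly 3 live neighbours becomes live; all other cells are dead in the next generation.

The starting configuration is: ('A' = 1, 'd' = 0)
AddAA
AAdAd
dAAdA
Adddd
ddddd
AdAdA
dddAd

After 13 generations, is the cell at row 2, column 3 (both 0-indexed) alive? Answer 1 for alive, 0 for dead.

0

step 0: AddAA
AAdAd
dAAdA
Adddd
ddddd
AdAdA
dddAd
step 1: AAdAd
ddddd
ddAAA
AAddd
AAddA
dddAA
dAAdd
step 2: AAddd
AAddd
AAAAA
ddddd
dAAAd
dddAA
dAddd
step 3: ddAdd
dddAd
ddAAA
ddddd
ddAAA
AAdAA
dAAdA
step 4: dAAdd
ddddA
ddAAA
ddddd
dAAdd
ddddd
ddddA
step 5: AddAd
AAddA
dddAA
dAddd
ddddd
ddddd
ddddd
step 6: AAddd
dAAdd
dAAAA
ddddd
ddddd
ddddd
ddddd
step 7: AAAdd
ddddA
AAdAd
ddAAd
ddddd
ddddd
ddddd
step 8: AAddd
dddAA
AAdAd
dAAAA
ddddd
ddddd
dAddd
step 9: AAAdA
dddAd
dAddd
dAdAA
ddAAd
ddddd
AAddd
step 10: ddAAA
dddAA
AddAA
AAdAA
ddAAA
dAAdd
ddAdA
step 11: AdAdd
ddddd
dAddd
dAddd
ddddd
AAddA
AdddA
step 12: AAddA
dAddd
ddddd
ddddd
dAddd
dAddA
dddAd
step 13: AAAdA
dAddd
ddddd
ddddd
Adddd
AdAdd
dAAAd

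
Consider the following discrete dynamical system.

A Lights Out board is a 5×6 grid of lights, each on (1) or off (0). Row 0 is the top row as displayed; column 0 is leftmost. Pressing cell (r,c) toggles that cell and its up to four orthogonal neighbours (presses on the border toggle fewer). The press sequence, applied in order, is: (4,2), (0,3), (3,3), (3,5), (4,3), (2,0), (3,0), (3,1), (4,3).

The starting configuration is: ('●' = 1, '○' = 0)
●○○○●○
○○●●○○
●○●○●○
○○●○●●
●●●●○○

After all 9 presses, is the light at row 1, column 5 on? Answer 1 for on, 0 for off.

gen 0: ●○○○●○
○○●●○○
●○●○●○
○○●○●●
●●●●○○
gen 1: ●○○○●○
○○●●○○
●○●○●○
○○○○●●
●○○○○○
gen 2: ●○●●○○
○○●○○○
●○●○●○
○○○○●●
●○○○○○
gen 3: ●○●●○○
○○●○○○
●○●●●○
○○●●○●
●○○●○○
gen 4: ●○●●○○
○○●○○○
●○●●●●
○○●●●○
●○○●○●
gen 5: ●○●●○○
○○●○○○
●○●●●●
○○●○●○
●○●○●●
gen 6: ●○●●○○
●○●○○○
○●●●●●
●○●○●○
●○●○●●
gen 7: ●○●●○○
●○●○○○
●●●●●●
○●●○●○
○○●○●●
gen 8: ●○●●○○
●○●○○○
●○●●●●
●○○○●○
○●●○●●
gen 9: ●○●●○○
●○●○○○
●○●●●●
●○○●●○
○●○●○●

0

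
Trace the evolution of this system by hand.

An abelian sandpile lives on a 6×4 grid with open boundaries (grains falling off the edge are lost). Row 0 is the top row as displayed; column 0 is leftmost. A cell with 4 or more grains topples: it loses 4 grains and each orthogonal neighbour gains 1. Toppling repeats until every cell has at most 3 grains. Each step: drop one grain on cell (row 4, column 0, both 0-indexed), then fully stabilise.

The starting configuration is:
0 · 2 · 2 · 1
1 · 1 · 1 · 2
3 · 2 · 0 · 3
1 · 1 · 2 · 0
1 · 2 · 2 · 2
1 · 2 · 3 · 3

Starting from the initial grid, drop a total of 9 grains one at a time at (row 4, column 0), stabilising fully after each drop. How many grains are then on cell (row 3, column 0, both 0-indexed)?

0) 0 · 2 · 2 · 1
1 · 1 · 1 · 2
3 · 2 · 0 · 3
1 · 1 · 2 · 0
1 · 2 · 2 · 2
1 · 2 · 3 · 3
1) 0 · 2 · 2 · 1
1 · 1 · 1 · 2
3 · 2 · 0 · 3
1 · 1 · 2 · 0
2 · 2 · 2 · 2
1 · 2 · 3 · 3
2) 0 · 2 · 2 · 1
1 · 1 · 1 · 2
3 · 2 · 0 · 3
1 · 1 · 2 · 0
3 · 2 · 2 · 2
1 · 2 · 3 · 3
3) 0 · 2 · 2 · 1
1 · 1 · 1 · 2
3 · 2 · 0 · 3
2 · 1 · 2 · 0
0 · 3 · 2 · 2
2 · 2 · 3 · 3
4) 0 · 2 · 2 · 1
1 · 1 · 1 · 2
3 · 2 · 0 · 3
2 · 1 · 2 · 0
1 · 3 · 2 · 2
2 · 2 · 3 · 3
5) 0 · 2 · 2 · 1
1 · 1 · 1 · 2
3 · 2 · 0 · 3
2 · 1 · 2 · 0
2 · 3 · 2 · 2
2 · 2 · 3 · 3
6) 0 · 2 · 2 · 1
1 · 1 · 1 · 2
3 · 2 · 0 · 3
2 · 1 · 2 · 0
3 · 3 · 2 · 2
2 · 2 · 3 · 3
7) 0 · 2 · 2 · 1
1 · 1 · 1 · 2
3 · 2 · 0 · 3
3 · 2 · 2 · 0
1 · 0 · 3 · 2
3 · 3 · 3 · 3
8) 0 · 2 · 2 · 1
1 · 1 · 1 · 2
3 · 2 · 0 · 3
3 · 2 · 2 · 0
2 · 0 · 3 · 2
3 · 3 · 3 · 3
9) 0 · 2 · 2 · 1
1 · 1 · 1 · 2
3 · 2 · 0 · 3
3 · 2 · 2 · 0
3 · 0 · 3 · 2
3 · 3 · 3 · 3

3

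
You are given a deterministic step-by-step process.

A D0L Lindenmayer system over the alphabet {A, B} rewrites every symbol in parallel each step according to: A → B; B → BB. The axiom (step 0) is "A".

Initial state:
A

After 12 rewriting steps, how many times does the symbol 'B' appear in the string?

[0] A
[1] B
[2] BB
[3] BBBB
[4] BBBBBBBB
[5] BBBBBBBBBBBBBBBB
[6] BBBBBBBBBBBBBBBBBBBBBBBBBBBBBBBB
[7] BBBBBBBBBBBBBBBBBBBBBBBBBBBBBBBBBBBBBBBBBBBBBBBBBBBBBBBBBBBBBBBB
[8] BBBBBBBBBBBBBBBBBBBBBBBBBBBBBBBBBBBBBBBBBBBBBBBBBBBBBBBBBB…BBBBBBBBBBBBBBBBBBBBBBBBBBBBBBBBBBBBBBBBBBBBBBBBBBBBBBBBBB  (len 128)
[9] BBBBBBBBBBBBBBBBBBBBBBBBBBBBBBBBBBBBBBBBBBBBBBBBBBBBBBBBBB…BBBBBBBBBBBBBBBBBBBBBBBBBBBBBBBBBBBBBBBBBBBBBBBBBBBBBBBBBB  (len 256)
[10] BBBBBBBBBBBBBBBBBBBBBBBBBBBBBBBBBBBBBBBBBBBBBBBBBBBBBBBBBB…BBBBBBBBBBBBBBBBBBBBBBBBBBBBBBBBBBBBBBBBBBBBBBBBBBBBBBBBBB  (len 512)
[11] BBBBBBBBBBBBBBBBBBBBBBBBBBBBBBBBBBBBBBBBBBBBBBBBBBBBBBBBBB…BBBBBBBBBBBBBBBBBBBBBBBBBBBBBBBBBBBBBBBBBBBBBBBBBBBBBBBBBB  (len 1024)
[12] BBBBBBBBBBBBBBBBBBBBBBBBBBBBBBBBBBBBBBBBBBBBBBBBBBBBBBBBBB…BBBBBBBBBBBBBBBBBBBBBBBBBBBBBBBBBBBBBBBBBBBBBBBBBBBBBBBBBB  (len 2048)

2048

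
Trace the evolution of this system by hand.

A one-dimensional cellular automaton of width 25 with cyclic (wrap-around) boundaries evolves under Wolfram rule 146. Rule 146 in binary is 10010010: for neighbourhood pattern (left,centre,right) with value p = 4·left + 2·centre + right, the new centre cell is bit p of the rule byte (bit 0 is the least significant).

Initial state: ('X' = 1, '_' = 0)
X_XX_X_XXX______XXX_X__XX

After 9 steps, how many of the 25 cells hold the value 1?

8

step 0: X_XX_X_XXX______XXX_X__XX
step 1: ________X_X____X_X___XX_X
step 2: X______X___X__X___X_X____
step 3: _X____X_X_X_XX_X_X___X__X
step 4: __X__X____________X_X_XX_
step 5: _X_XX_X__________X______X
step 6: _______X________X_X____X_
step 7: ______X_X______X___X__X_X
step 8: X____X___X____X_X_X_XX___
step 9: _X__X_X_X_X__X________X_X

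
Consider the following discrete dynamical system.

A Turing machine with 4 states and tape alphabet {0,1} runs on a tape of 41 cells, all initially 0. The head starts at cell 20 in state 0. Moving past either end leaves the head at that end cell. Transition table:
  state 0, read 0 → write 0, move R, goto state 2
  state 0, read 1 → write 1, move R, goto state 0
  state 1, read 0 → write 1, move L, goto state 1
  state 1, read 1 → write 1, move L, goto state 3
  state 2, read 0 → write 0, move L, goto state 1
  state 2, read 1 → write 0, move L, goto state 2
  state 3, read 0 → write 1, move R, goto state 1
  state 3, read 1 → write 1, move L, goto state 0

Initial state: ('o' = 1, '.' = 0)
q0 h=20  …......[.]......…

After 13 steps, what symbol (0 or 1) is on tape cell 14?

1

t=0: q0 h=20  …......[.]......…
t=1: q2 h=21  …......[.]......…
t=2: q1 h=20  …......[.]......…
t=3: q1 h=19  …......[.]o.....…
t=4: q1 h=18  …......[.]oo....…
t=5: q1 h=17  …......[.]ooo...…
t=6: q1 h=16  …......[.]oooo..…
t=7: q1 h=15  …......[.]ooooo.…
t=8: q1 h=14  …......[.]oooooo…
t=9: q1 h=13  …......[.]oooooo…
t=10: q1 h=12  …......[.]oooooo…
t=11: q1 h=11  …......[.]oooooo…
t=12: q1 h=10  …......[.]oooooo…
t=13: q1 h= 9  …......[.]oooooo…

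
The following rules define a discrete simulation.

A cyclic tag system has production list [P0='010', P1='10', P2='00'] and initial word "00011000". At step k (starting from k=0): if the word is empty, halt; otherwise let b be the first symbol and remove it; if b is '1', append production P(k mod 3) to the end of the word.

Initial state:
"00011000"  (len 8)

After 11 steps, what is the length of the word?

t=0: "00011000"  (len 8)
t=1: "0011000"  (len 7)
t=2: "011000"  (len 6)
t=3: "11000"  (len 5)
t=4: "1000010"  (len 7)
t=5: "00001010"  (len 8)
t=6: "0001010"  (len 7)
t=7: "001010"  (len 6)
t=8: "01010"  (len 5)
t=9: "1010"  (len 4)
t=10: "010010"  (len 6)
t=11: "10010"  (len 5)

5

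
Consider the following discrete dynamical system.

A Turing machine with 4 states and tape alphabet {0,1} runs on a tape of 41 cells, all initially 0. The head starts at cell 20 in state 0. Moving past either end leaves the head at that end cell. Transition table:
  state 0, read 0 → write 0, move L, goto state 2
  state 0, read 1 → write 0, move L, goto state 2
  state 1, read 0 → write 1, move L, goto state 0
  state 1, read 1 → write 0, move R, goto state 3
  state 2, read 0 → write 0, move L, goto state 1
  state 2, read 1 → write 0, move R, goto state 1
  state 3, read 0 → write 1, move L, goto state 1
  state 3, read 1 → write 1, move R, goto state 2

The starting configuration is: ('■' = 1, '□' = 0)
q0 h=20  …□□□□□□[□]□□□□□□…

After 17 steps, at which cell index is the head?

t=0: q0 h=20  …□□□□□□[□]□□□□□□…
t=1: q2 h=19  …□□□□□□[□]□□□□□□…
t=2: q1 h=18  …□□□□□□[□]□□□□□□…
t=3: q0 h=17  …□□□□□□[□]■□□□□□…
t=4: q2 h=16  …□□□□□□[□]□■□□□□…
t=5: q1 h=15  …□□□□□□[□]□□■□□□…
t=6: q0 h=14  …□□□□□□[□]■□□■□□…
t=7: q2 h=13  …□□□□□□[□]□■□□■□…
t=8: q1 h=12  …□□□□□□[□]□□■□□■…
t=9: q0 h=11  …□□□□□□[□]■□□■□□…
t=10: q2 h=10  …□□□□□□[□]□■□□■□…
t=11: q1 h= 9  …□□□□□□[□]□□■□□■…
t=12: q0 h= 8  …□□□□□□[□]■□□■□□…
t=13: q2 h= 7  …□□□□□□[□]□■□□■□…
t=14: q1 h= 6  |□□□□□□[□]□□■□□■…
t=15: q0 h= 5  |□□□□□[□]■□□■□□…
t=16: q2 h= 4  |□□□□[□]□■□□■□…
t=17: q1 h= 3  |□□□[□]□□■□□■…

3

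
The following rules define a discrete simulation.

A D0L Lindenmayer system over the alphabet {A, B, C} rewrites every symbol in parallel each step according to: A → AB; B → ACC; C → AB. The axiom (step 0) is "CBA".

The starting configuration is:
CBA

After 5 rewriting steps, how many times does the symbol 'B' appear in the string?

59

0) CBA
1) ABACCAB
2) ABACCABABABABACC
3) ABACCABABABABACCABACCABACCABACCABABAB
4) ABACCABABABABACCABACCABACCABACCABABABABACCABABABABACCABABABABACCABABABABACCABACCABACC
5) ABACCABABABABACCABACCABACCABACCABABABABACCABABABABACCABABA…BACCABABABABACCABACCABACCABACCABABABABACCABABABABACCABABAB  (len 196)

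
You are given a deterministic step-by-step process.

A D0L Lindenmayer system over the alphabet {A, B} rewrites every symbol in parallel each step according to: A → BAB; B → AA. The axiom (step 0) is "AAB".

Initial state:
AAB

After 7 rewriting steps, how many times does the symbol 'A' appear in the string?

1244

0) AAB
1) BABBABAA
2) AABABAAAABABAABABBAB
3) BABBABAABABAABABBABBABBABAABABAABABBABAABABAAAABABAA
4) AABABAAAABABAABABBABAABABAABABBABAABABAAAABABAAAABABAAAABA…BABBABAABABAAAABABAABABBABAABABAABABBABBABBABAABABAABABBAB  (len 132)
5) BABBABAABABAABABBABBABBABAABABAABABBABAABABAAAABABAABABBAB…ABAAAABABAAAABABAAAABABAABABBABAABABAABABBABAABABAAAABABAA  (len 340)
6) AABABAAAABABAABABBABAABABAABABBABAABABAAAABABAAAABABAAAABA…BABBABAABABAAAABABAABABBABAABABAABABBABBABBABAABABAABABBAB  (len 868)
7) BABBABAABABAABABBABBABBABAABABAABABBABAABABAAAABABAABABBAB…ABAAAABABAAAABABAAAABABAABABBABAABABAABABBABAABABAAAABABAA  (len 2228)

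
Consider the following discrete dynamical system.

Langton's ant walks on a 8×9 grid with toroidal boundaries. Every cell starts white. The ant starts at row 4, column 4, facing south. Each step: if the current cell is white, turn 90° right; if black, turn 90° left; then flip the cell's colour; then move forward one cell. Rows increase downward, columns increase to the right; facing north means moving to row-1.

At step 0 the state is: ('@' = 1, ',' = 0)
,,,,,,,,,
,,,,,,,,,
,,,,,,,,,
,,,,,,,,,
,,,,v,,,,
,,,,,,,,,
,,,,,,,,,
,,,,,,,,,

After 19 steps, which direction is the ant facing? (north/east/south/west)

step 0: ,,,,,,,,,
,,,,,,,,,
,,,,,,,,,
,,,,,,,,,
,,,,v,,,,
,,,,,,,,,
,,,,,,,,,
,,,,,,,,,
step 1: ,,,,,,,,,
,,,,,,,,,
,,,,,,,,,
,,,,,,,,,
,,,<@,,,,
,,,,,,,,,
,,,,,,,,,
,,,,,,,,,
step 2: ,,,,,,,,,
,,,,,,,,,
,,,,,,,,,
,,,^,,,,,
,,,@@,,,,
,,,,,,,,,
,,,,,,,,,
,,,,,,,,,
step 3: ,,,,,,,,,
,,,,,,,,,
,,,,,,,,,
,,,@>,,,,
,,,@@,,,,
,,,,,,,,,
,,,,,,,,,
,,,,,,,,,
step 4: ,,,,,,,,,
,,,,,,,,,
,,,,,,,,,
,,,@@,,,,
,,,@v,,,,
,,,,,,,,,
,,,,,,,,,
,,,,,,,,,
step 5: ,,,,,,,,,
,,,,,,,,,
,,,,,,,,,
,,,@@,,,,
,,,@,>,,,
,,,,,,,,,
,,,,,,,,,
,,,,,,,,,
step 6: ,,,,,,,,,
,,,,,,,,,
,,,,,,,,,
,,,@@,,,,
,,,@,@,,,
,,,,,v,,,
,,,,,,,,,
,,,,,,,,,
step 7: ,,,,,,,,,
,,,,,,,,,
,,,,,,,,,
,,,@@,,,,
,,,@,@,,,
,,,,<@,,,
,,,,,,,,,
,,,,,,,,,
step 8: ,,,,,,,,,
,,,,,,,,,
,,,,,,,,,
,,,@@,,,,
,,,@^@,,,
,,,,@@,,,
,,,,,,,,,
,,,,,,,,,
step 9: ,,,,,,,,,
,,,,,,,,,
,,,,,,,,,
,,,@@,,,,
,,,@@>,,,
,,,,@@,,,
,,,,,,,,,
,,,,,,,,,
step 10: ,,,,,,,,,
,,,,,,,,,
,,,,,,,,,
,,,@@^,,,
,,,@@,,,,
,,,,@@,,,
,,,,,,,,,
,,,,,,,,,
step 11: ,,,,,,,,,
,,,,,,,,,
,,,,,,,,,
,,,@@@>,,
,,,@@,,,,
,,,,@@,,,
,,,,,,,,,
,,,,,,,,,
step 12: ,,,,,,,,,
,,,,,,,,,
,,,,,,,,,
,,,@@@@,,
,,,@@,v,,
,,,,@@,,,
,,,,,,,,,
,,,,,,,,,
step 13: ,,,,,,,,,
,,,,,,,,,
,,,,,,,,,
,,,@@@@,,
,,,@@<@,,
,,,,@@,,,
,,,,,,,,,
,,,,,,,,,
step 14: ,,,,,,,,,
,,,,,,,,,
,,,,,,,,,
,,,@@^@,,
,,,@@@@,,
,,,,@@,,,
,,,,,,,,,
,,,,,,,,,
step 15: ,,,,,,,,,
,,,,,,,,,
,,,,,,,,,
,,,@<,@,,
,,,@@@@,,
,,,,@@,,,
,,,,,,,,,
,,,,,,,,,
step 16: ,,,,,,,,,
,,,,,,,,,
,,,,,,,,,
,,,@,,@,,
,,,@v@@,,
,,,,@@,,,
,,,,,,,,,
,,,,,,,,,
step 17: ,,,,,,,,,
,,,,,,,,,
,,,,,,,,,
,,,@,,@,,
,,,@,>@,,
,,,,@@,,,
,,,,,,,,,
,,,,,,,,,
step 18: ,,,,,,,,,
,,,,,,,,,
,,,,,,,,,
,,,@,^@,,
,,,@,,@,,
,,,,@@,,,
,,,,,,,,,
,,,,,,,,,
step 19: ,,,,,,,,,
,,,,,,,,,
,,,,,,,,,
,,,@,@>,,
,,,@,,@,,
,,,,@@,,,
,,,,,,,,,
,,,,,,,,,

east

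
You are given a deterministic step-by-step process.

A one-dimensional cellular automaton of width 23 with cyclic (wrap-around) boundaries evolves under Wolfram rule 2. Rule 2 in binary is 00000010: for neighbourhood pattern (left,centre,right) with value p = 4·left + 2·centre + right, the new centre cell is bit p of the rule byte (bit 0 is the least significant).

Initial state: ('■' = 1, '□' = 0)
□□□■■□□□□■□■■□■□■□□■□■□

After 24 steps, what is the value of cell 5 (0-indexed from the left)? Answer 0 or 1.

0

0) □□□■■□□□□■□■■□■□■□□■□■□
1) □□■□□□□□■□□□□□□□□□■□□□□
2) □■□□□□□■□□□□□□□□□■□□□□□
3) ■□□□□□■□□□□□□□□□■□□□□□□
4) □□□□□■□□□□□□□□□■□□□□□□■
5) □□□□■□□□□□□□□□■□□□□□□■□
6) □□□■□□□□□□□□□■□□□□□□■□□
7) □□■□□□□□□□□□■□□□□□□■□□□
8) □■□□□□□□□□□■□□□□□□■□□□□
9) ■□□□□□□□□□■□□□□□□■□□□□□
10) □□□□□□□□□■□□□□□□■□□□□□■
11) □□□□□□□□■□□□□□□■□□□□□■□
12) □□□□□□□■□□□□□□■□□□□□■□□
13) □□□□□□■□□□□□□■□□□□□■□□□
14) □□□□□■□□□□□□■□□□□□■□□□□
15) □□□□■□□□□□□■□□□□□■□□□□□
16) □□□■□□□□□□■□□□□□■□□□□□□
17) □□■□□□□□□■□□□□□■□□□□□□□
18) □■□□□□□□■□□□□□■□□□□□□□□
19) ■□□□□□□■□□□□□■□□□□□□□□□
20) □□□□□□■□□□□□■□□□□□□□□□■
21) □□□□□■□□□□□■□□□□□□□□□■□
22) □□□□■□□□□□■□□□□□□□□□■□□
23) □□□■□□□□□■□□□□□□□□□■□□□
24) □□■□□□□□■□□□□□□□□□■□□□□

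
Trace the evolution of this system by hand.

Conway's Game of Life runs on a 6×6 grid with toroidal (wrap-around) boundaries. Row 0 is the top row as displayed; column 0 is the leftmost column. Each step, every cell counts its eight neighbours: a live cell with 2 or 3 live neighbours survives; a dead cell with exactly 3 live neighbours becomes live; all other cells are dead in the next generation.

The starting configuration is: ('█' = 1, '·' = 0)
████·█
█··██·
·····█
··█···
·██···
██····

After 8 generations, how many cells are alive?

step 0: ████·█
█··██·
·····█
··█···
·██···
██····
step 1: ···█··
···█··
···███
·██···
█·█···
···█·█
step 2: ··██··
··██··
···██·
███·██
█·██··
··███·
step 3: ·█····
······
█·····
█·····
█·····
····█·
step 4: ······
······
······
██···█
·····█
······
step 5: ······
······
█·····
█····█
·····█
······
step 6: ······
······
█····█
█····█
█····█
······
step 7: ······
······
█····█
·█··█·
█····█
······
step 8: ······
······
█····█
·█··█·
█····█
······

6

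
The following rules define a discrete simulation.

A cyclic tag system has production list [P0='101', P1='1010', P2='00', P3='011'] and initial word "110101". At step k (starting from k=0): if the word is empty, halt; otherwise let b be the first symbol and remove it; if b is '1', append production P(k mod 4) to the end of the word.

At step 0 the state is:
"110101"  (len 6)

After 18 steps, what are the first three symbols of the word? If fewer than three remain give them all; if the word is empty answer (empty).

100

k=0  "110101"  (len 6)
k=1  "10101101"  (len 8)
k=2  "01011011010"  (len 11)
k=3  "1011011010"  (len 10)
k=4  "011011010011"  (len 12)
k=5  "11011010011"  (len 11)
k=6  "10110100111010"  (len 14)
k=7  "011010011101000"  (len 15)
k=8  "11010011101000"  (len 14)
k=9  "1010011101000101"  (len 16)
k=10  "0100111010001011010"  (len 19)
k=11  "100111010001011010"  (len 18)
k=12  "00111010001011010011"  (len 20)
k=13  "0111010001011010011"  (len 19)
k=14  "111010001011010011"  (len 18)
k=15  "1101000101101001100"  (len 19)
k=16  "101000101101001100011"  (len 21)
k=17  "01000101101001100011101"  (len 23)
k=18  "1000101101001100011101"  (len 22)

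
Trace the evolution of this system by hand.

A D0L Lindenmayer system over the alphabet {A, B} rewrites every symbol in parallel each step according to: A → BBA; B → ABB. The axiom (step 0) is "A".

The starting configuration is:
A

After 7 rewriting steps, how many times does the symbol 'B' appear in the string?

1458

[0] A
[1] BBA
[2] ABBABBBBA
[3] BBAABBABBBBAABBABBABBABBBBA
[4] ABBABBBBABBAABBABBBBAABBABBABBABBBBABBAABBABBBBAABBABBBBAABBABBBBAABBABBABBABBBBA
[5] BBAABBABBBBAABBABBABBABBBBAABBABBBBABBAABBABBBBAABBABBABBA…BABBABBABBBBABBAABBABBBBAABBABBBBAABBABBBBAABBABBABBABBBBA  (len 243)
[6] ABBABBBBABBAABBABBBBAABBABBABBABBBBABBAABBABBBBAABBABBBBAA…BABBABBABBBBABBAABBABBBBAABBABBBBAABBABBBBAABBABBABBABBBBA  (len 729)
[7] BBAABBABBBBAABBABBABBABBBBAABBABBBBABBAABBABBBBAABBABBABBA…BABBABBABBBBABBAABBABBBBAABBABBBBAABBABBBBAABBABBABBABBBBA  (len 2187)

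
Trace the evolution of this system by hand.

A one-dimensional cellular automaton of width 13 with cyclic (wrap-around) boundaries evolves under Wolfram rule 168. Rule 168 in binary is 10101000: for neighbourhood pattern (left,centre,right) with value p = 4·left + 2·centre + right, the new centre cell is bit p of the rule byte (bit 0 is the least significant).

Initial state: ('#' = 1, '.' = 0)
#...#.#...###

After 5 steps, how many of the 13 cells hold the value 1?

0

step 0: #...#.#...###
step 1: .....#....###
step 2: ..........##.
step 3: ..........#..
step 4: .............
step 5: .............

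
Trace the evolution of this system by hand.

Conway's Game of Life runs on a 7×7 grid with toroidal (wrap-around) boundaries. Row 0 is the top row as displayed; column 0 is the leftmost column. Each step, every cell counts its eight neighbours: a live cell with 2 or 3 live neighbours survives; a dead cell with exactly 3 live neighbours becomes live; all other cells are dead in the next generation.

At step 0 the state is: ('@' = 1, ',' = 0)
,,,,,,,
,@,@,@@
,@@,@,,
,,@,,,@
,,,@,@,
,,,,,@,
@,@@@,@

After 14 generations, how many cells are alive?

19

[0] ,,,,,,,
,@,@,@@
,@@,@,,
,,@,,,@
,,,@,@,
,,,,,@,
@,@@@,@
[1] ,@,,,,,
@@,@@@,
,@,,@,@
,@@,@@,
,,,,@@@
,,@,,@,
,,,@@@@
[2] ,@,,,,,
,@,@@@@
,,,,,,@
,@@,,,,
,@@,,,@
,,,,,,,
,,@@@@@
[3] ,@,,,,,
,,@,@@@
,@,@@,@
,@@,,,,
@@@,,,,
@@,,@,@
,,@@@@,
[4] ,@,,,,@
,@@,@,@
,@,,@,@
,,,,,,,
,,,@,,@
,,,,@,@
,,@@@@@
[5] ,@,,,,@
,@@@,,@
,@@@,,,
@,,,,@,
,,,,,@,
@,@,,,@
,,@@@,@
[6] ,@,,@,@
,,,@,,,
,,,@@,@
,@@,@,@
@@,,,@,
@@@,@,@
,,@@,,@
[7] @,,,@@,
@,@@,,,
@,,,@,,
,@@,@,@
,,,,@,,
,,,,@,,
,,,,@,@
[8] @@,,@@,
@,,@,@,
@,,,@@@
@@,,@,,
,,,,@,,
,,,@@,,
,,,@@,@
[9] @@@,,,,
,,,@,,,
,,,@,,,
@@,@@,,
,,,,@@,
,,,,,,,
@,@,,,@
[10] @,@@,,@
,@,@,,,
,,,@,,,
,,@@,@,
,,,@@@,
,,,,,@@
@,@,,,@
[11] ,,,@,,@
@@,@@,,
,,,@,,,
,,@,,@,
,,@@,,,
@,,@,,,
,,@@,,,
[12] @@,,,,,
@,,@@,,
,@,@,,,
,,@,@,,
,@@@@,,
,@,,@,,
,,@@@,,
[13] @@,,,,,
@,,@@,,
,@,,,,,
,,,,@,,
,@,,@@,
,@,,,@,
@,@@@,,
[14] @,,,,,@
@,@,,,,
,,,@@,,
,,,,@@,
,,,,@@,
@@,,,@@
@,@@@,@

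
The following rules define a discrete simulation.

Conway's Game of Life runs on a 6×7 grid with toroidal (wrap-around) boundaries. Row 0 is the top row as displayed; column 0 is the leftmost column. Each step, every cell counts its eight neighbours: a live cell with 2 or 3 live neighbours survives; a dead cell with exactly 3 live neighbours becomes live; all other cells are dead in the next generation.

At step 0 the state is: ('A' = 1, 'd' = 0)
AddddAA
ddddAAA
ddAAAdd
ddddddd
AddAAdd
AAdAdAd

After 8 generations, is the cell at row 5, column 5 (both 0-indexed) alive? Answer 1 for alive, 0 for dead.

[0] AddddAA
ddddAAA
ddAAAdd
ddddddd
AddAAdd
AAdAdAd
[1] dAddddd
Adddddd
dddAAdd
ddAdddd
AAAAAdA
dAAAdAd
[2] AAddddd
ddddddd
dddAddd
AddddAd
AdddAAA
dddddAA
[3] AdddddA
ddddddd
ddddddd
AddddAd
AdddAdd
dAddAdd
[4] Adddddd
ddddddd
ddddddd
ddddddA
AAddAAA
dAdddAA
[5] AdddddA
ddddddd
ddddddd
ddddddA
dAddAdd
dAddAdd
[6] Adddddd
ddddddd
ddddddd
ddddddd
AddddAd
dAdddAd
[7] ddddddd
ddddddd
ddddddd
ddddddd
ddddddA
AAddddd
[8] ddddddd
ddddddd
ddddddd
ddddddd
Adddddd
Adddddd

0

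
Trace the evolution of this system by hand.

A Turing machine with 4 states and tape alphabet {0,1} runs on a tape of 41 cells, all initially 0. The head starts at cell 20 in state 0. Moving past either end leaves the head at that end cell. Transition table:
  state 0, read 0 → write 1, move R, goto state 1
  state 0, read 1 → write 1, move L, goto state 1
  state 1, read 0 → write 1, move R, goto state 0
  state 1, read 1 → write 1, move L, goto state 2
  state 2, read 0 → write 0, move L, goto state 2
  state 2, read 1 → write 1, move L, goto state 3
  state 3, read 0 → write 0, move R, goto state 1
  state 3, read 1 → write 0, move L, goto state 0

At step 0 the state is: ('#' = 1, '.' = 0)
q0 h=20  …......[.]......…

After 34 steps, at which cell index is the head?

k=0  q0 h=20  …......[.]......…
k=1  q1 h=21  ….....#[.]......…
k=2  q0 h=22  …....##[.]......…
k=3  q1 h=23  …...###[.]......…
k=4  q0 h=24  …..####[.]......…
k=5  q1 h=25  ….#####[.]......…
k=6  q0 h=26  …######[.]......…
k=7  q1 h=27  …######[.]......…
k=8  q0 h=28  …######[.]......…
k=9  q1 h=29  …######[.]......…
k=10  q0 h=30  …######[.]......…
k=11  q1 h=31  …######[.]......…
k=12  q0 h=32  …######[.]......…
k=13  q1 h=33  …######[.]......…
k=14  q0 h=34  …######[.]......|
k=15  q1 h=35  …######[.].....|
k=16  q0 h=36  …######[.]....|
k=17  q1 h=37  …######[.]...|
k=18  q0 h=38  …######[.]..|
k=19  q1 h=39  …######[.].|
k=20  q0 h=40  …######[.]|
k=21  q1 h=40  …######[#]|
k=22  q2 h=39  …######[#]#|
k=23  q3 h=38  …######[#]##|
k=24  q0 h=37  …######[#].##|
k=25  q1 h=36  …######[#]#.##|
k=26  q2 h=35  …######[#]##.##|
k=27  q3 h=34  …######[#]###.##|
k=28  q0 h=33  …######[#].###.#…
k=29  q1 h=32  …######[#]#.###.…
k=30  q2 h=31  …######[#]##.###…
k=31  q3 h=30  …######[#]###.##…
k=32  q0 h=29  …######[#].###.#…
k=33  q1 h=28  …######[#]#.###.…
k=34  q2 h=27  …######[#]##.###…

27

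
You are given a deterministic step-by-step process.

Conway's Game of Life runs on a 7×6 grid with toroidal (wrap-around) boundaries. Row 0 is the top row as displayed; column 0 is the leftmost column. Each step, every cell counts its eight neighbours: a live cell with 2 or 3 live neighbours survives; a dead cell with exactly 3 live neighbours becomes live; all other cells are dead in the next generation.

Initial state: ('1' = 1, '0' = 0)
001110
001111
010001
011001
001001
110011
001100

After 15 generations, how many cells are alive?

[0] 001110
001111
010001
011001
001001
110011
001100
[1] 010001
110001
010001
011011
001100
110011
100000
[2] 010001
011011
000000
010011
000000
111111
000010
[3] 011101
011011
011100
000000
000000
111111
000000
[4] 010101
000001
110110
001000
111111
111111
000000
[5] 100010
010101
111111
000000
000000
000000
000000
[6] 100011
000000
010101
111111
000000
000000
000000
[7] 000001
000000
010101
010101
111111
000000
000001
[8] 000000
100010
000000
000000
010101
011100
000000
[9] 000000
000000
000000
000000
110110
110110
001000
[10] 000000
000000
000000
000000
110110
100010
011100
[11] 001000
000000
000000
000000
110110
100010
011100
[12] 011100
000000
000000
000000
110110
100010
011100
[13] 010100
001000
000000
000000
110110
100010
100010
[14] 011100
001000
000000
000000
110110
100010
110110
[15] 100010
011100
000000
000000
110110
000000
100010

11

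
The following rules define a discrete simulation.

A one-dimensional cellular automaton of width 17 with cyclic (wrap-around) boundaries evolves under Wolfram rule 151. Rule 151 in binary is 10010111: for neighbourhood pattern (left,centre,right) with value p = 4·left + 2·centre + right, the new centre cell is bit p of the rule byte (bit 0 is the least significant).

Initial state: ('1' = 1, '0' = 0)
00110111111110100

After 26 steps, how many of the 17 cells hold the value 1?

7

k=0  00110111111110100
k=1  11000011111100111
k=2  10111101111011011
k=3  00011000110000001
k=4  11100111001111111
k=5  11011010110111111
k=6  10000010000011111
k=7  01111111111101111
k=8  00111111111000110
k=9  11011111110111001
k=10  10001111100010110
k=11  11110111011110000
k=12  01100010001101111
k=13  00011111110000110
k=14  11101111101111001
k=15  11000111000110110
k=16  00111010111000000
k=17  11010010010111111
k=18  10011111110011111
k=19  01101111101101111
k=20  00000111000000110
k=21  11111010111111001
k=22  11110010011110110
k=23  01101111101100000
k=24  10000111000011111
k=25  01111010111101111
k=26  00110010011000110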